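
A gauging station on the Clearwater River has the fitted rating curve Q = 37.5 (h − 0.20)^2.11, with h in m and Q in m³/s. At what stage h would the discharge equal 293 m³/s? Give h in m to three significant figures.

2.85 m

h − h₀ = (Q/C)^(1/b) = (293/37.5)^(1/2.11) = 2.649 m
h = 0.20 + 2.649 = 2.849 m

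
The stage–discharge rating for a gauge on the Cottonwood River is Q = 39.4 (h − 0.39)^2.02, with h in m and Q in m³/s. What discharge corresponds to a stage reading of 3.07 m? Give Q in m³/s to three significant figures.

Q = 39.4 × (3.07 − 0.39)^2.02 = 39.4 × 2.68^2.02 = 288.6 m³/s

289 m³/s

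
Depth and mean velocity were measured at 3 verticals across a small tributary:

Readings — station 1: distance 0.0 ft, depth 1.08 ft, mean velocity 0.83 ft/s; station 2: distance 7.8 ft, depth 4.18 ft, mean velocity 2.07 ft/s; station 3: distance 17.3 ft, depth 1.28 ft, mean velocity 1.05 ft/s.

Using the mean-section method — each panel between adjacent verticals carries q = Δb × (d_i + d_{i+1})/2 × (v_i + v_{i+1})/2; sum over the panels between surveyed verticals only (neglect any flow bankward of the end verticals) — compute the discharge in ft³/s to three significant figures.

Panel 1-2: Δb = 7.8 ft, d̄ = (1.08+4.18)/2 = 2.63, v̄ = (0.83+2.07)/2 = 1.45 → q = 7.8×2.63×1.45 = 29.75 ft³/s
Panel 2-3: Δb = 9.5 ft, d̄ = (4.18+1.28)/2 = 2.73, v̄ = (2.07+1.05)/2 = 1.56 → q = 9.5×2.73×1.56 = 40.46 ft³/s
Q = Σ q = 70.20 ft³/s

70.2 ft³/s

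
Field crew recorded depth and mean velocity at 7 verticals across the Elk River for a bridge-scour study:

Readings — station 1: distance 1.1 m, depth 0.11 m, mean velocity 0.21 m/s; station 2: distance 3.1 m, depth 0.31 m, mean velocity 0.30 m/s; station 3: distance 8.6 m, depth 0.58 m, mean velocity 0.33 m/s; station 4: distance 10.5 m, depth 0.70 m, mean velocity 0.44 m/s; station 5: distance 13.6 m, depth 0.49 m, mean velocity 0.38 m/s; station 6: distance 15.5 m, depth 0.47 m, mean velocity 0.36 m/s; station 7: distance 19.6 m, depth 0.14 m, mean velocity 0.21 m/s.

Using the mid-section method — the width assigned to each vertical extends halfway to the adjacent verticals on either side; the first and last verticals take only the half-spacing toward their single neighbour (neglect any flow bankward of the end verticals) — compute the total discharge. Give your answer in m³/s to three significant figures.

2.88 m³/s

w_1 = (3.1 − 1.1)/2 = 1 m; q_1 = 0.21 × 0.11 × 1 = 0.02310 m³/s
w_2 = (8.6 − 1.1)/2 = 3.75 m; q_2 = 0.30 × 0.31 × 3.75 = 0.3488 m³/s
w_3 = (10.5 − 3.1)/2 = 3.7 m; q_3 = 0.33 × 0.58 × 3.7 = 0.7082 m³/s
w_4 = (13.6 − 8.6)/2 = 2.5 m; q_4 = 0.44 × 0.70 × 2.5 = 0.7700 m³/s
w_5 = (15.5 − 10.5)/2 = 2.5 m; q_5 = 0.38 × 0.49 × 2.5 = 0.4655 m³/s
w_6 = (19.6 − 13.6)/2 = 3 m; q_6 = 0.36 × 0.47 × 3 = 0.5076 m³/s
w_7 = (19.6 − 15.5)/2 = 2.05 m; q_7 = 0.21 × 0.14 × 2.05 = 0.06027 m³/s
Q = Σ qᵢ = 2.883 m³/s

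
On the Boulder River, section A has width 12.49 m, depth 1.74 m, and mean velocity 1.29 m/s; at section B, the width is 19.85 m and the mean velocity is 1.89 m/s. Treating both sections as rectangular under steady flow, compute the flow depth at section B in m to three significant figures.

0.747 m

Q = A₁V₁ = (12.49×1.74) × 1.29 = 28.04 m³/s
d₂ = Q/(b₂ V₂) = 28.04/(19.85×1.89) = 0.7473 m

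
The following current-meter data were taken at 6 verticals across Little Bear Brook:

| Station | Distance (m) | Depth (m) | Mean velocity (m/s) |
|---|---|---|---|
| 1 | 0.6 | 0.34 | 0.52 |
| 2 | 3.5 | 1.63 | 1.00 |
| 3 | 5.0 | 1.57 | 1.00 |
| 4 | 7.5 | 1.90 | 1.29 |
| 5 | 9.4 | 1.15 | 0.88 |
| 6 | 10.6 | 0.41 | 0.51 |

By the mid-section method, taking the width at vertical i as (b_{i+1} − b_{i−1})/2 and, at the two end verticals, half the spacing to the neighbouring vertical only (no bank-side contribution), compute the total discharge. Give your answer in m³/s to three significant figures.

14.1 m³/s

w_1 = (3.5 − 0.6)/2 = 1.45 m; q_1 = 0.52 × 0.34 × 1.45 = 0.2564 m³/s
w_2 = (5.0 − 0.6)/2 = 2.2 m; q_2 = 1.00 × 1.63 × 2.2 = 3.586 m³/s
w_3 = (7.5 − 3.5)/2 = 2 m; q_3 = 1.00 × 1.57 × 2 = 3.140 m³/s
w_4 = (9.4 − 5.0)/2 = 2.2 m; q_4 = 1.29 × 1.90 × 2.2 = 5.392 m³/s
w_5 = (10.6 − 7.5)/2 = 1.55 m; q_5 = 0.88 × 1.15 × 1.55 = 1.569 m³/s
w_6 = (10.6 − 9.4)/2 = 0.6 m; q_6 = 0.51 × 0.41 × 0.6 = 0.1255 m³/s
Q = Σ qᵢ = 14.07 m³/s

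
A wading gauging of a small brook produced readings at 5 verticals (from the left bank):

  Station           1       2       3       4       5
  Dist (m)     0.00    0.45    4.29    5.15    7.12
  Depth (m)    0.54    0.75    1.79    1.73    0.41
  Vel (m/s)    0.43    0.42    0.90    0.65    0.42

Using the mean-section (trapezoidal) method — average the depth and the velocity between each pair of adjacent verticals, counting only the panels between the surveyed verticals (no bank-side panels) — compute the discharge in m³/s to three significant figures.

5.64 m³/s

Panel 1-2: Δb = 0.45 m, d̄ = (0.54+0.75)/2 = 0.645, v̄ = (0.43+0.42)/2 = 0.425 → q = 0.45×0.645×0.425 = 0.1234 m³/s
Panel 2-3: Δb = 3.84 m, d̄ = (0.75+1.79)/2 = 1.27, v̄ = (0.42+0.90)/2 = 0.66 → q = 3.84×1.27×0.66 = 3.219 m³/s
Panel 3-4: Δb = 0.86 m, d̄ = (1.79+1.73)/2 = 1.76, v̄ = (0.90+0.65)/2 = 0.775 → q = 0.86×1.76×0.775 = 1.173 m³/s
Panel 4-5: Δb = 1.97 m, d̄ = (1.73+0.41)/2 = 1.07, v̄ = (0.65+0.42)/2 = 0.535 → q = 1.97×1.07×0.535 = 1.128 m³/s
Q = Σ q = 5.643 m³/s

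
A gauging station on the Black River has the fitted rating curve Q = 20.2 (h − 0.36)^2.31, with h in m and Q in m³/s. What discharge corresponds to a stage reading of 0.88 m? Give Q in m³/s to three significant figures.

4.46 m³/s

Q = 20.2 × (0.88 − 0.36)^2.31 = 20.2 × 0.52^2.31 = 4.460 m³/s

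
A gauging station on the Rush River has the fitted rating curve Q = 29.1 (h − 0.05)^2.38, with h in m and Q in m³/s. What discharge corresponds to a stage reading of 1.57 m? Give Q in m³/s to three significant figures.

Q = 29.1 × (1.57 − 0.05)^2.38 = 29.1 × 1.52^2.38 = 78.83 m³/s

78.8 m³/s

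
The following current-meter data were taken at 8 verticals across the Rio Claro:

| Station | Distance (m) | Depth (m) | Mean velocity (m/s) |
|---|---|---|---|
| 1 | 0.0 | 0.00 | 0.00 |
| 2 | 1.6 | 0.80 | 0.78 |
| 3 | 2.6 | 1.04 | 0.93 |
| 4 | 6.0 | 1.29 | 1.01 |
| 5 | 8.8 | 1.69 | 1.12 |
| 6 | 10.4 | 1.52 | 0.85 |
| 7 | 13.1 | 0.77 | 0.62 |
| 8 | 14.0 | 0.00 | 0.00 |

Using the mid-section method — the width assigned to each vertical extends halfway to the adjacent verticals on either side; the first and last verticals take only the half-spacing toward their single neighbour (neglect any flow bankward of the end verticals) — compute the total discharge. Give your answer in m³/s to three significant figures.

14.8 m³/s

w_2 = (2.6 − 0.0)/2 = 1.3 m; q_2 = 0.78 × 0.80 × 1.3 = 0.8112 m³/s
w_3 = (6.0 − 1.6)/2 = 2.2 m; q_3 = 0.93 × 1.04 × 2.2 = 2.128 m³/s
w_4 = (8.8 − 2.6)/2 = 3.1 m; q_4 = 1.01 × 1.29 × 3.1 = 4.039 m³/s
w_5 = (10.4 − 6.0)/2 = 2.2 m; q_5 = 1.12 × 1.69 × 2.2 = 4.164 m³/s
w_6 = (13.1 − 8.8)/2 = 2.15 m; q_6 = 0.85 × 1.52 × 2.15 = 2.778 m³/s
w_7 = (14.0 − 10.4)/2 = 1.8 m; q_7 = 0.62 × 0.77 × 1.8 = 0.8593 m³/s
Stations 1, 8 contribute zero (depth or velocity is 0).
Q = Σ qᵢ = 14.78 m³/s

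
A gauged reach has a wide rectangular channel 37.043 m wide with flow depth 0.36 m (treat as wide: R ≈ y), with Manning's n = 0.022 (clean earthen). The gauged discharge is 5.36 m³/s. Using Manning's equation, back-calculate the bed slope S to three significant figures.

0.000305

A = b·y = 37.043 × 0.36 = 13.34 m²
Wide channel: R ≈ y = 0.36 m
S = (Q·n / (1·A·R^(2/3)))² = (5.36×0.022 / (1×13.34×0.5061))² = 0.0003053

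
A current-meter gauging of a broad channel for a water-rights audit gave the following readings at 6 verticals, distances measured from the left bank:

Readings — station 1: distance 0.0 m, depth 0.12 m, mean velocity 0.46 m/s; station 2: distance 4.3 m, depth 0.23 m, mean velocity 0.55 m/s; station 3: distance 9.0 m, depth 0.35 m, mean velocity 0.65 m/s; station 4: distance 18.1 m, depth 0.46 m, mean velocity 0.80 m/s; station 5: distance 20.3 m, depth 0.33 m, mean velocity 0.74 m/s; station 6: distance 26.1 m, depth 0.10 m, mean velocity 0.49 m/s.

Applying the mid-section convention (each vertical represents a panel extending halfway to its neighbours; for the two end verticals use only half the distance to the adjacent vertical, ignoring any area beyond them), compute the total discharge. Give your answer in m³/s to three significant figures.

w_1 = (4.3 − 0.0)/2 = 2.15 m; q_1 = 0.46 × 0.12 × 2.15 = 0.1187 m³/s
w_2 = (9.0 − 0.0)/2 = 4.5 m; q_2 = 0.55 × 0.23 × 4.5 = 0.5693 m³/s
w_3 = (18.1 − 4.3)/2 = 6.9 m; q_3 = 0.65 × 0.35 × 6.9 = 1.570 m³/s
w_4 = (20.3 − 9.0)/2 = 5.65 m; q_4 = 0.80 × 0.46 × 5.65 = 2.079 m³/s
w_5 = (26.1 − 18.1)/2 = 4 m; q_5 = 0.74 × 0.33 × 4 = 0.9768 m³/s
w_6 = (26.1 − 20.3)/2 = 2.9 m; q_6 = 0.49 × 0.10 × 2.9 = 0.1421 m³/s
Q = Σ qᵢ = 5.456 m³/s

5.46 m³/s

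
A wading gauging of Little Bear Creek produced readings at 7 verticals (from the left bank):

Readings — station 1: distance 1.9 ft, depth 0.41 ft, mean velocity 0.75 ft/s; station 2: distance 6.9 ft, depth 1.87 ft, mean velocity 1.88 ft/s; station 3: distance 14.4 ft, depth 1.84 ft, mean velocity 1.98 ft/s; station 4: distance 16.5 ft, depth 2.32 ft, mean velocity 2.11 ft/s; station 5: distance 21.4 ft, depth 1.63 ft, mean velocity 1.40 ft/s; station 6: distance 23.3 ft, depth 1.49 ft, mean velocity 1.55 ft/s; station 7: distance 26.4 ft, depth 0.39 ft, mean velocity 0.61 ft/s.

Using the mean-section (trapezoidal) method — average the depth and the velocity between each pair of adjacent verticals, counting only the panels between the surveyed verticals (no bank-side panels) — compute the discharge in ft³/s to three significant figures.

67.8 ft³/s

Panel 1-2: Δb = 5 ft, d̄ = (0.41+1.87)/2 = 1.14, v̄ = (0.75+1.88)/2 = 1.315 → q = 5×1.14×1.315 = 7.496 ft³/s
Panel 2-3: Δb = 7.5 ft, d̄ = (1.87+1.84)/2 = 1.855, v̄ = (1.88+1.98)/2 = 1.93 → q = 7.5×1.855×1.93 = 26.85 ft³/s
Panel 3-4: Δb = 2.1 ft, d̄ = (1.84+2.32)/2 = 2.08, v̄ = (1.98+2.11)/2 = 2.045 → q = 2.1×2.08×2.045 = 8.933 ft³/s
Panel 4-5: Δb = 4.9 ft, d̄ = (2.32+1.63)/2 = 1.975, v̄ = (2.11+1.40)/2 = 1.755 → q = 4.9×1.975×1.755 = 16.98 ft³/s
Panel 5-6: Δb = 1.9 ft, d̄ = (1.63+1.49)/2 = 1.56, v̄ = (1.40+1.55)/2 = 1.475 → q = 1.9×1.56×1.475 = 4.372 ft³/s
Panel 6-7: Δb = 3.1 ft, d̄ = (1.49+0.39)/2 = 0.94, v̄ = (1.55+0.61)/2 = 1.08 → q = 3.1×0.94×1.08 = 3.147 ft³/s
Q = Σ q = 67.78 ft³/s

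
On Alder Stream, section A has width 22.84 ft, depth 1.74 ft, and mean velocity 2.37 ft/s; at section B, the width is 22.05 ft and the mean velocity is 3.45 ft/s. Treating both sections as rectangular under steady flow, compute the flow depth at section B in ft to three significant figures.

1.24 ft

Q = A₁V₁ = (22.84×1.74) × 2.37 = 94.19 ft³/s
d₂ = Q/(b₂ V₂) = 94.19/(22.05×3.45) = 1.238 ft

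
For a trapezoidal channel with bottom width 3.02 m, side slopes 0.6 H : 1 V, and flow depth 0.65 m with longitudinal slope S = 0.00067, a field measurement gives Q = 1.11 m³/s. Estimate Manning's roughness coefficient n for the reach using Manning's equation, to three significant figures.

A = (b + z·y)·y = (3.02 + 0.6×0.65)×0.65 = 2.217 m²
P = b + 2y√(1+z²) = 3.02 + 2×0.65×√(1+0.6²) = 4.536 m
R = A/P = 2.217/4.536 = 0.4886 m
n = (1/Q)·A·R^(2/3)·S^(1/2) = (1/1.11) × 2.217 × 0.6204 × 0.02588 = 0.03207

0.0321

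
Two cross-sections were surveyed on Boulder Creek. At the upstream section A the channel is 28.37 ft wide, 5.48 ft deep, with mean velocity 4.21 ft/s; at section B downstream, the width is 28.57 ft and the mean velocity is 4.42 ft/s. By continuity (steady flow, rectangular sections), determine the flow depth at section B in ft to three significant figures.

Q = A₁V₁ = (28.37×5.48) × 4.21 = 654.5 ft³/s
d₂ = Q/(b₂ V₂) = 654.5/(28.57×4.42) = 5.183 ft

5.18 ft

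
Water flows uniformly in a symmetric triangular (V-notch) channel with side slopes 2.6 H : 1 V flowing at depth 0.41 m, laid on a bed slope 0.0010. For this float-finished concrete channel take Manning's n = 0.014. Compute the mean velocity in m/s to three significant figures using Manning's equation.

A = z·y² = 2.6×0.41² = 0.4371 m²
P = 2y√(1+z²) = 2×0.41×√(1+2.6²) = 2.284 m
R = A/P = 0.4371/2.284 = 0.1913 m
Q = (1/n)·A·R^(2/3)·S^(1/2) = (1/0.014) × 0.4371 × 0.1913^(2/3) × 0.0010^(1/2) = 0.3278 m³/s
V = Q/A = 0.3278/0.4371 = 0.7500 m/s

0.750 m/s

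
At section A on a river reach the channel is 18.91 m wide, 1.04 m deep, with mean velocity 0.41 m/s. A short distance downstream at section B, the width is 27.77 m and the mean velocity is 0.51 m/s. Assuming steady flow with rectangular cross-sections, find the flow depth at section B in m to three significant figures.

0.569 m

Q = A₁V₁ = (18.91×1.04) × 0.41 = 8.063 m³/s
d₂ = Q/(b₂ V₂) = 8.063/(27.77×0.51) = 0.5693 m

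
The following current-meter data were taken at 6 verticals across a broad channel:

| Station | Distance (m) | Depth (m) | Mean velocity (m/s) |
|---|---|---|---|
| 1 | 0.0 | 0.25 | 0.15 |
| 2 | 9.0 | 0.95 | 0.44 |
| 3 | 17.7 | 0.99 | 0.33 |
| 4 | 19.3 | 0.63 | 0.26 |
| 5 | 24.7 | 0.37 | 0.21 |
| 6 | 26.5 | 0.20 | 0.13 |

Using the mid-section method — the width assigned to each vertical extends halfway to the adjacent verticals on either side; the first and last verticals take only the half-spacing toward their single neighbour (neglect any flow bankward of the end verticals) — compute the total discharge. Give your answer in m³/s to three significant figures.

6.43 m³/s

w_1 = (9.0 − 0.0)/2 = 4.5 m; q_1 = 0.15 × 0.25 × 4.5 = 0.1688 m³/s
w_2 = (17.7 − 0.0)/2 = 8.85 m; q_2 = 0.44 × 0.95 × 8.85 = 3.699 m³/s
w_3 = (19.3 − 9.0)/2 = 5.15 m; q_3 = 0.33 × 0.99 × 5.15 = 1.683 m³/s
w_4 = (24.7 − 17.7)/2 = 3.5 m; q_4 = 0.26 × 0.63 × 3.5 = 0.5733 m³/s
w_5 = (26.5 − 19.3)/2 = 3.6 m; q_5 = 0.21 × 0.37 × 3.6 = 0.2797 m³/s
w_6 = (26.5 − 24.7)/2 = 0.9 m; q_6 = 0.13 × 0.20 × 0.9 = 0.02340 m³/s
Q = Σ qᵢ = 6.427 m³/s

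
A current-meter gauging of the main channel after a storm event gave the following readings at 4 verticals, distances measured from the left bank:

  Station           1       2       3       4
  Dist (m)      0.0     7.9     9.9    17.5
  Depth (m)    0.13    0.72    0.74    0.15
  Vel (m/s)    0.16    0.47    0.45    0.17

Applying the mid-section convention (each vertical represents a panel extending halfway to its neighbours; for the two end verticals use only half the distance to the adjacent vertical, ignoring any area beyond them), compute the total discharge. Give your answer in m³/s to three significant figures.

w_1 = (7.9 − 0.0)/2 = 3.95 m; q_1 = 0.16 × 0.13 × 3.95 = 0.08216 m³/s
w_2 = (9.9 − 0.0)/2 = 4.95 m; q_2 = 0.47 × 0.72 × 4.95 = 1.675 m³/s
w_3 = (17.5 − 7.9)/2 = 4.8 m; q_3 = 0.45 × 0.74 × 4.8 = 1.598 m³/s
w_4 = (17.5 − 9.9)/2 = 3.8 m; q_4 = 0.17 × 0.15 × 3.8 = 0.09690 m³/s
Q = Σ qᵢ = 3.453 m³/s

3.45 m³/s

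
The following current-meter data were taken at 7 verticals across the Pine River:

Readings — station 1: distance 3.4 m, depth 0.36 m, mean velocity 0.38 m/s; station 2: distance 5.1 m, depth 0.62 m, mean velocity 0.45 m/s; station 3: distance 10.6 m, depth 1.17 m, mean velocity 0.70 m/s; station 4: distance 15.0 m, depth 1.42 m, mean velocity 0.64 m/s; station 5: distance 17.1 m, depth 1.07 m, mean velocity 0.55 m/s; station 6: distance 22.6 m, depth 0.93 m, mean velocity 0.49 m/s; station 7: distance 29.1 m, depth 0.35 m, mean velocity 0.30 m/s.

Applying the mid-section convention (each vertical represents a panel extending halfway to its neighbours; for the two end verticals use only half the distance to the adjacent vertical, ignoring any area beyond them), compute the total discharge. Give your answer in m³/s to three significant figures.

13.4 m³/s

w_1 = (5.1 − 3.4)/2 = 0.85 m; q_1 = 0.38 × 0.36 × 0.85 = 0.1163 m³/s
w_2 = (10.6 − 3.4)/2 = 3.6 m; q_2 = 0.45 × 0.62 × 3.6 = 1.004 m³/s
w_3 = (15.0 − 5.1)/2 = 4.95 m; q_3 = 0.70 × 1.17 × 4.95 = 4.054 m³/s
w_4 = (17.1 − 10.6)/2 = 3.25 m; q_4 = 0.64 × 1.42 × 3.25 = 2.954 m³/s
w_5 = (22.6 − 15.0)/2 = 3.8 m; q_5 = 0.55 × 1.07 × 3.8 = 2.236 m³/s
w_6 = (29.1 − 17.1)/2 = 6 m; q_6 = 0.49 × 0.93 × 6 = 2.734 m³/s
w_7 = (29.1 − 22.6)/2 = 3.25 m; q_7 = 0.30 × 0.35 × 3.25 = 0.3413 m³/s
Q = Σ qᵢ = 13.44 m³/s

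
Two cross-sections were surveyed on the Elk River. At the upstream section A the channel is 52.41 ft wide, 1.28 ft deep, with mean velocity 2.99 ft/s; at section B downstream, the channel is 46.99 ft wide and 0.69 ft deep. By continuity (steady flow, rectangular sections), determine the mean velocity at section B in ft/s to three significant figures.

Q = A₁V₁ = (52.41×1.28) × 2.99 = 200.6 ft³/s
A₂ = 46.99 × 0.69 = 32.42 ft²
V₂ = Q/A₂ = 200.6/32.42 = 6.186 ft/s

6.19 ft/s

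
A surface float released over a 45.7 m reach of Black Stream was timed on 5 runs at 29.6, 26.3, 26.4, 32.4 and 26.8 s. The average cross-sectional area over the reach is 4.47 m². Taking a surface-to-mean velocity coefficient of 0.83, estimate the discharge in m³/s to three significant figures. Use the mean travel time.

5.99 m³/s

t̄ = (29.6 + 26.3 + 26.4 + 32.4 + 26.8) / 5 = 28.3 s
v_surface = L / t̄ = 45.7 / 28.3 = 1.615 m/s
v_mean = 0.83 × 1.615 = 1.340 m/s
Q = A × v_mean = 4.47 × 1.340 = 5.991 m³/s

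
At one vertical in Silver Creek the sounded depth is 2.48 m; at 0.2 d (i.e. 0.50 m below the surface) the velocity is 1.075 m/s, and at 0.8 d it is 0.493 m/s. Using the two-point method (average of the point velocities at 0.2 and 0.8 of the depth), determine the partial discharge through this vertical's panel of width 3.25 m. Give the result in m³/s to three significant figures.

6.32 m³/s

v̄ = (1.075 + 0.493) / 2 = 0.7840 m/s
q = v̄ × d × w = 0.7840 × 2.48 × 3.25 = 6.319 m³/s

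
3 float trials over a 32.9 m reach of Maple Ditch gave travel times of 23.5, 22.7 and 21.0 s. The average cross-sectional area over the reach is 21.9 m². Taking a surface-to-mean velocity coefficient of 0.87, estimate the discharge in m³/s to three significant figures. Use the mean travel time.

t̄ = (23.5 + 22.7 + 21.0) / 3 = 22.4 s
v_surface = L / t̄ = 32.9 / 22.4 = 1.469 m/s
v_mean = 0.87 × 1.469 = 1.278 m/s
Q = A × v_mean = 21.9 × 1.278 = 27.98 m³/s

28.0 m³/s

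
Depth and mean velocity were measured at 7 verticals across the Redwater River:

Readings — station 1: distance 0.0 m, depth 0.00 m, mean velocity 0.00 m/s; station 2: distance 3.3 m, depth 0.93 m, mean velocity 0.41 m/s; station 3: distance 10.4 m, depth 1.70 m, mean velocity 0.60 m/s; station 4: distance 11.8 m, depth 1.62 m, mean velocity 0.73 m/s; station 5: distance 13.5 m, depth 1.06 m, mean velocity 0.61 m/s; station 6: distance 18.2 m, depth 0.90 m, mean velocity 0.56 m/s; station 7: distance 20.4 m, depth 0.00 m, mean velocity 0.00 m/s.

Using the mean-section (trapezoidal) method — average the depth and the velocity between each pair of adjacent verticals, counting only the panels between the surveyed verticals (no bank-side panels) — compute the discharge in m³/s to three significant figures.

11.1 m³/s

Panel 1-2: Δb = 3.3 m, d̄ = (0.00+0.93)/2 = 0.465, v̄ = (0.00+0.41)/2 = 0.205 → q = 3.3×0.465×0.205 = 0.3146 m³/s
Panel 2-3: Δb = 7.1 m, d̄ = (0.93+1.70)/2 = 1.315, v̄ = (0.41+0.60)/2 = 0.505 → q = 7.1×1.315×0.505 = 4.715 m³/s
Panel 3-4: Δb = 1.4 m, d̄ = (1.70+1.62)/2 = 1.66, v̄ = (0.60+0.73)/2 = 0.665 → q = 1.4×1.66×0.665 = 1.545 m³/s
Panel 4-5: Δb = 1.7 m, d̄ = (1.62+1.06)/2 = 1.34, v̄ = (0.73+0.61)/2 = 0.67 → q = 1.7×1.34×0.67 = 1.526 m³/s
Panel 5-6: Δb = 4.7 m, d̄ = (1.06+0.90)/2 = 0.98, v̄ = (0.61+0.56)/2 = 0.585 → q = 4.7×0.98×0.585 = 2.695 m³/s
Panel 6-7: Δb = 2.2 m, d̄ = (0.90+0.00)/2 = 0.45, v̄ = (0.56+0.00)/2 = 0.28 → q = 2.2×0.45×0.28 = 0.2772 m³/s
Q = Σ q = 11.07 m³/s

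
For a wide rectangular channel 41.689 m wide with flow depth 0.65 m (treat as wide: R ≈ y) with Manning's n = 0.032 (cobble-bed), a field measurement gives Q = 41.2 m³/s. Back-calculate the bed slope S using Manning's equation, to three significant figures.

0.00420

A = b·y = 41.689 × 0.65 = 27.10 m²
Wide channel: R ≈ y = 0.65 m
S = (Q·n / (1·A·R^(2/3)))² = (41.2×0.032 / (1×27.10×0.7504))² = 0.004204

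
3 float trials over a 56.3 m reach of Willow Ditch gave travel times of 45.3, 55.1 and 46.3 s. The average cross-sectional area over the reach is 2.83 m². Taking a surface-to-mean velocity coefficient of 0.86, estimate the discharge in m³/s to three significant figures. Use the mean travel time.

t̄ = (45.3 + 55.1 + 46.3) / 3 = 48.9 s
v_surface = L / t̄ = 56.3 / 48.9 = 1.151 m/s
v_mean = 0.86 × 1.151 = 0.9901 m/s
Q = A × v_mean = 2.83 × 0.9901 = 2.802 m³/s

2.80 m³/s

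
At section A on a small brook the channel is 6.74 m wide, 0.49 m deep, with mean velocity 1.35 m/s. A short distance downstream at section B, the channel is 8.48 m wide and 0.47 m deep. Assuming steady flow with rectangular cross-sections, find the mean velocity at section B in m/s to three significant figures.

1.12 m/s

Q = A₁V₁ = (6.74×0.49) × 1.35 = 4.459 m³/s
A₂ = 8.48 × 0.47 = 3.986 m²
V₂ = Q/A₂ = 4.459/3.986 = 1.119 m/s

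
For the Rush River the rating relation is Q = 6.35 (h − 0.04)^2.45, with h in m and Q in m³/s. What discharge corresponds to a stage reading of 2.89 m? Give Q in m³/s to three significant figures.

Q = 6.35 × (2.89 − 0.04)^2.45 = 6.35 × 2.85^2.45 = 82.63 m³/s

82.6 m³/s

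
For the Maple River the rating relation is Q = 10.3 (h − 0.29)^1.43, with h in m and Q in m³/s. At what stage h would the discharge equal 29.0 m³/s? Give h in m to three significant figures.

h − h₀ = (Q/C)^(1/b) = (29.0/10.3)^(1/1.43) = 2.062 m
h = 0.29 + 2.062 = 2.352 m

2.35 m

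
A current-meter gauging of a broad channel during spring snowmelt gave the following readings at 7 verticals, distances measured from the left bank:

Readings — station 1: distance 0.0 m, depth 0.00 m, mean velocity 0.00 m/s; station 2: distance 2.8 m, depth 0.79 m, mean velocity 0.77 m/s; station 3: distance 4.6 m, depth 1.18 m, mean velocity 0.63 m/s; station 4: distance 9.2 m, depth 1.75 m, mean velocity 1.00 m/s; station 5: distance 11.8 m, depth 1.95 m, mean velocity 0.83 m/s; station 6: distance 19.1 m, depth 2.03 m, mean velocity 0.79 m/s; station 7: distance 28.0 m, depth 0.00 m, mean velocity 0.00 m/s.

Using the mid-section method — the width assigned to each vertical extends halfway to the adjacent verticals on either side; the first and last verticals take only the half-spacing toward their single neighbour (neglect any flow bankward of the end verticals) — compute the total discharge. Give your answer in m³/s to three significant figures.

w_2 = (4.6 − 0.0)/2 = 2.3 m; q_2 = 0.77 × 0.79 × 2.3 = 1.399 m³/s
w_3 = (9.2 − 2.8)/2 = 3.2 m; q_3 = 0.63 × 1.18 × 3.2 = 2.379 m³/s
w_4 = (11.8 − 4.6)/2 = 3.6 m; q_4 = 1.00 × 1.75 × 3.6 = 6.300 m³/s
w_5 = (19.1 − 9.2)/2 = 4.95 m; q_5 = 0.83 × 1.95 × 4.95 = 8.012 m³/s
w_6 = (28.0 − 11.8)/2 = 8.1 m; q_6 = 0.79 × 2.03 × 8.1 = 12.99 m³/s
Stations 1, 7 contribute zero (depth or velocity is 0).
Q = Σ qᵢ = 31.08 m³/s

31.1 m³/s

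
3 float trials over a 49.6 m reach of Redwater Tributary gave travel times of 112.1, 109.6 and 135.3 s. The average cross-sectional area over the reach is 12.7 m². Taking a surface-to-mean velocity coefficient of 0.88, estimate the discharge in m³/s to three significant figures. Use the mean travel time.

t̄ = (112.1 + 109.6 + 135.3) / 3 = 119 s
v_surface = L / t̄ = 49.6 / 119 = 0.4168 m/s
v_mean = 0.88 × 0.4168 = 0.3668 m/s
Q = A × v_mean = 12.7 × 0.3668 = 4.658 m³/s

4.66 m³/s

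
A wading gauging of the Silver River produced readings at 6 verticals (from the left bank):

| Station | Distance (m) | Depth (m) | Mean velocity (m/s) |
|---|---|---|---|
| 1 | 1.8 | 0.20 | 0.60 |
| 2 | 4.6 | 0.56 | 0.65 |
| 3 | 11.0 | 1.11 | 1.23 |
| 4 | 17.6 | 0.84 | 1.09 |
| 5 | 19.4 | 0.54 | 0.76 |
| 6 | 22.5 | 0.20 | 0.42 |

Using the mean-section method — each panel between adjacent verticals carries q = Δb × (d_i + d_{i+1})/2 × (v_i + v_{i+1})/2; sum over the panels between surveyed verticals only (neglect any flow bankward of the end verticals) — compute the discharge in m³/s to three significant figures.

15.0 m³/s

Panel 1-2: Δb = 2.8 m, d̄ = (0.20+0.56)/2 = 0.38, v̄ = (0.60+0.65)/2 = 0.625 → q = 2.8×0.38×0.625 = 0.6650 m³/s
Panel 2-3: Δb = 6.4 m, d̄ = (0.56+1.11)/2 = 0.835, v̄ = (0.65+1.23)/2 = 0.94 → q = 6.4×0.835×0.94 = 5.023 m³/s
Panel 3-4: Δb = 6.6 m, d̄ = (1.11+0.84)/2 = 0.975, v̄ = (1.23+1.09)/2 = 1.16 → q = 6.6×0.975×1.16 = 7.465 m³/s
Panel 4-5: Δb = 1.8 m, d̄ = (0.84+0.54)/2 = 0.69, v̄ = (1.09+0.76)/2 = 0.925 → q = 1.8×0.69×0.925 = 1.149 m³/s
Panel 5-6: Δb = 3.1 m, d̄ = (0.54+0.20)/2 = 0.37, v̄ = (0.76+0.42)/2 = 0.59 → q = 3.1×0.37×0.59 = 0.6767 m³/s
Q = Σ q = 14.98 m³/s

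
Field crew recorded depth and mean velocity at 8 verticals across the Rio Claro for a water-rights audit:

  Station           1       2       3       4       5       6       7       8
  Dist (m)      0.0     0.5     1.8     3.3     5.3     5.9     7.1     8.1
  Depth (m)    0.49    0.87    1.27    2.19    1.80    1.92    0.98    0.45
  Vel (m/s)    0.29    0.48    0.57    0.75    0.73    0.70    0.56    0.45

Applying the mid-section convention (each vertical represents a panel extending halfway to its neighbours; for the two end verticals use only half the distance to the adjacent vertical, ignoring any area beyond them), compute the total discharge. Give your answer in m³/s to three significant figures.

7.92 m³/s

w_1 = (0.5 − 0.0)/2 = 0.25 m; q_1 = 0.29 × 0.49 × 0.25 = 0.03553 m³/s
w_2 = (1.8 − 0.0)/2 = 0.9 m; q_2 = 0.48 × 0.87 × 0.9 = 0.3758 m³/s
w_3 = (3.3 − 0.5)/2 = 1.4 m; q_3 = 0.57 × 1.27 × 1.4 = 1.013 m³/s
w_4 = (5.3 − 1.8)/2 = 1.75 m; q_4 = 0.75 × 2.19 × 1.75 = 2.874 m³/s
w_5 = (5.9 − 3.3)/2 = 1.3 m; q_5 = 0.73 × 1.80 × 1.3 = 1.708 m³/s
w_6 = (7.1 − 5.3)/2 = 0.9 m; q_6 = 0.70 × 1.92 × 0.9 = 1.210 m³/s
w_7 = (8.1 − 5.9)/2 = 1.1 m; q_7 = 0.56 × 0.98 × 1.1 = 0.6037 m³/s
w_8 = (8.1 − 7.1)/2 = 0.5 m; q_8 = 0.45 × 0.45 × 0.5 = 0.1013 m³/s
Q = Σ qᵢ = 7.922 m³/s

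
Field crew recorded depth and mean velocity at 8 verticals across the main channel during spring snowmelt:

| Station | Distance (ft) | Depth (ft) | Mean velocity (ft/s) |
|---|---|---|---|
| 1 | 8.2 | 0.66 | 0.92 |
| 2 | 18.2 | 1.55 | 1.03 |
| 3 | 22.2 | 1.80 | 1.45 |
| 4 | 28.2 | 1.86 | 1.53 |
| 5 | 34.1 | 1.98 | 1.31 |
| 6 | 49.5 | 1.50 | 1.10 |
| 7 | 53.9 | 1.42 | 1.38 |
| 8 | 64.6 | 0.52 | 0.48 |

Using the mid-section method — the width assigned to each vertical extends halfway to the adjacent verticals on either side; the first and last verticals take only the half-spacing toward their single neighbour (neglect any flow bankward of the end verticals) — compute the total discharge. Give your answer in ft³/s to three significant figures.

w_1 = (18.2 − 8.2)/2 = 5 ft; q_1 = 0.92 × 0.66 × 5 = 3.036 ft³/s
w_2 = (22.2 − 8.2)/2 = 7 ft; q_2 = 1.03 × 1.55 × 7 = 11.18 ft³/s
w_3 = (28.2 − 18.2)/2 = 5 ft; q_3 = 1.45 × 1.80 × 5 = 13.05 ft³/s
w_4 = (34.1 − 22.2)/2 = 5.95 ft; q_4 = 1.53 × 1.86 × 5.95 = 16.93 ft³/s
w_5 = (49.5 − 28.2)/2 = 10.65 ft; q_5 = 1.31 × 1.98 × 10.65 = 27.62 ft³/s
w_6 = (53.9 − 34.1)/2 = 9.9 ft; q_6 = 1.10 × 1.50 × 9.9 = 16.34 ft³/s
w_7 = (64.6 − 49.5)/2 = 7.55 ft; q_7 = 1.38 × 1.42 × 7.55 = 14.79 ft³/s
w_8 = (64.6 − 53.9)/2 = 5.35 ft; q_8 = 0.48 × 0.52 × 5.35 = 1.335 ft³/s
Q = Σ qᵢ = 104.3 ft³/s

104 ft³/s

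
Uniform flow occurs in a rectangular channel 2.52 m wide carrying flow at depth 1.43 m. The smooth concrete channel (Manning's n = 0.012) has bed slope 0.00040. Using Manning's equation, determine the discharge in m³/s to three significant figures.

4.60 m³/s

A = b·y = 2.52 × 1.43 = 3.604 m²
P = b + 2y = 2.52 + 2×1.43 = 5.380 m
R = A/P = 3.604/5.380 = 0.6698 m
Q = (1/n)·A·R^(2/3)·S^(1/2) = (1/0.012) × 3.604 × 0.6698^(2/3) × 0.00040^(1/2) = 4.598 m³/s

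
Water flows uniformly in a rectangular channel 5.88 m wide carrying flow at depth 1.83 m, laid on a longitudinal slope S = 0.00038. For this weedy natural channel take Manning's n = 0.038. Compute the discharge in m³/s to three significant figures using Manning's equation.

A = b·y = 5.88 × 1.83 = 10.76 m²
P = b + 2y = 5.88 + 2×1.83 = 9.540 m
R = A/P = 10.76/9.540 = 1.128 m
Q = (1/n)·A·R^(2/3)·S^(1/2) = (1/0.038) × 10.76 × 1.128^(2/3) × 0.00038^(1/2) = 5.981 m³/s

5.98 m³/s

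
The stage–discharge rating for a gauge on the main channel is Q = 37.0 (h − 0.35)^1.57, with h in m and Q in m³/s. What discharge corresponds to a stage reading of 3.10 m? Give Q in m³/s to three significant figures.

181 m³/s

Q = 37.0 × (3.10 − 0.35)^1.57 = 37.0 × 2.75^1.57 = 181.1 m³/s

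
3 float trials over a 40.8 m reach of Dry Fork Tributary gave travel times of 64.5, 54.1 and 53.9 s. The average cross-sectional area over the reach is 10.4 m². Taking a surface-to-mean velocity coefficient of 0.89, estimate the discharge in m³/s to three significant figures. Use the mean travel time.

t̄ = (64.5 + 54.1 + 53.9) / 3 = 57.5 s
v_surface = L / t̄ = 40.8 / 57.5 = 0.7096 m/s
v_mean = 0.89 × 0.7096 = 0.6315 m/s
Q = A × v_mean = 10.4 × 0.6315 = 6.568 m³/s

6.57 m³/s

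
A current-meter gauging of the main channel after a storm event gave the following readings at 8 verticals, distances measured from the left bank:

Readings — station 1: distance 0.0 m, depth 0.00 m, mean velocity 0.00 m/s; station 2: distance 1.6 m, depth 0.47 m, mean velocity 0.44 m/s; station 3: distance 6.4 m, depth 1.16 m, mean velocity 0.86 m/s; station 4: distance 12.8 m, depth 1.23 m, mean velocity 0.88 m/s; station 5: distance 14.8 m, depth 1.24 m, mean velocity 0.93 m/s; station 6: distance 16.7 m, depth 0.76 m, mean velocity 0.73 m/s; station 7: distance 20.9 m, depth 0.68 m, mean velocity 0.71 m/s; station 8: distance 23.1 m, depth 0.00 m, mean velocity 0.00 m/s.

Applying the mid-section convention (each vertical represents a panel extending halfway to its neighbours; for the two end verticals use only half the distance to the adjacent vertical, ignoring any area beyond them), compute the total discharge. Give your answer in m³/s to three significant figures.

16.3 m³/s

w_2 = (6.4 − 0.0)/2 = 3.2 m; q_2 = 0.44 × 0.47 × 3.2 = 0.6618 m³/s
w_3 = (12.8 − 1.6)/2 = 5.6 m; q_3 = 0.86 × 1.16 × 5.6 = 5.587 m³/s
w_4 = (14.8 − 6.4)/2 = 4.2 m; q_4 = 0.88 × 1.23 × 4.2 = 4.546 m³/s
w_5 = (16.7 − 12.8)/2 = 1.95 m; q_5 = 0.93 × 1.24 × 1.95 = 2.249 m³/s
w_6 = (20.9 − 14.8)/2 = 3.05 m; q_6 = 0.73 × 0.76 × 3.05 = 1.692 m³/s
w_7 = (23.1 − 16.7)/2 = 3.2 m; q_7 = 0.71 × 0.68 × 3.2 = 1.545 m³/s
Stations 1, 8 contribute zero (depth or velocity is 0).
Q = Σ qᵢ = 16.28 m³/s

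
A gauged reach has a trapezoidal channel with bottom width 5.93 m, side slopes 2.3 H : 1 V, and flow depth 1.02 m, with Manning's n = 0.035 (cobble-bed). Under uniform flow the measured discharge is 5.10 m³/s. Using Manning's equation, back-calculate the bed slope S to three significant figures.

A = (b + z·y)·y = (5.93 + 2.3×1.02)×1.02 = 8.442 m²
P = b + 2y√(1+z²) = 5.93 + 2×1.02×√(1+2.3²) = 11.05 m
R = A/P = 8.442/11.05 = 0.7642 m
S = (Q·n / (1·A·R^(2/3)))² = (5.10×0.035 / (1×8.442×0.8359))² = 0.0006400

0.000640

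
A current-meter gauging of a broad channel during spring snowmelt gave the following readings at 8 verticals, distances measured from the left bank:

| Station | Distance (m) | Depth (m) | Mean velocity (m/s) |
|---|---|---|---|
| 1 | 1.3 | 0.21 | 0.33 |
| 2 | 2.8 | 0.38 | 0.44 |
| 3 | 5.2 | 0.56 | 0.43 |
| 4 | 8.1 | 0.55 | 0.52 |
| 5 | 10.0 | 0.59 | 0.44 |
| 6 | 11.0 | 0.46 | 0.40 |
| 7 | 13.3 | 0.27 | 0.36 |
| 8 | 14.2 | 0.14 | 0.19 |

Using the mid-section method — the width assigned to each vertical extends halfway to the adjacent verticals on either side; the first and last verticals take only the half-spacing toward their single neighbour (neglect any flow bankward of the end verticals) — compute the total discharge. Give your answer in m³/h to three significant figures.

9180 m³/h

w_1 = (2.8 − 1.3)/2 = 0.75 m; q_1 = 0.33 × 0.21 × 0.75 = 0.05198 m³/s
w_2 = (5.2 − 1.3)/2 = 1.95 m; q_2 = 0.44 × 0.38 × 1.95 = 0.3260 m³/s
w_3 = (8.1 − 2.8)/2 = 2.65 m; q_3 = 0.43 × 0.56 × 2.65 = 0.6381 m³/s
w_4 = (10.0 − 5.2)/2 = 2.4 m; q_4 = 0.52 × 0.55 × 2.4 = 0.6864 m³/s
w_5 = (11.0 − 8.1)/2 = 1.45 m; q_5 = 0.44 × 0.59 × 1.45 = 0.3764 m³/s
w_6 = (13.3 − 10.0)/2 = 1.65 m; q_6 = 0.40 × 0.46 × 1.65 = 0.3036 m³/s
w_7 = (14.2 − 11.0)/2 = 1.6 m; q_7 = 0.36 × 0.27 × 1.6 = 0.1555 m³/s
w_8 = (14.2 − 13.3)/2 = 0.45 m; q_8 = 0.19 × 0.14 × 0.45 = 0.01197 m³/s
Q = Σ qᵢ = 2.550 m³/s
= 2.550 × 3600 = 9180 m³/h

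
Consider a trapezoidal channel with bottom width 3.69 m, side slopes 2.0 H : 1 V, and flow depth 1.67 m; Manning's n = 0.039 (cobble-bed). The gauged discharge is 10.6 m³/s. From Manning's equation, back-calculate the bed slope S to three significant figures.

A = (b + z·y)·y = (3.69 + 2.0×1.67)×1.67 = 11.74 m²
P = b + 2y√(1+z²) = 3.69 + 2×1.67×√(1+2.0²) = 11.16 m
R = A/P = 11.74/11.16 = 1.052 m
S = (Q·n / (1·A·R^(2/3)))² = (10.6×0.039 / (1×11.74×1.034))² = 0.001159

0.00116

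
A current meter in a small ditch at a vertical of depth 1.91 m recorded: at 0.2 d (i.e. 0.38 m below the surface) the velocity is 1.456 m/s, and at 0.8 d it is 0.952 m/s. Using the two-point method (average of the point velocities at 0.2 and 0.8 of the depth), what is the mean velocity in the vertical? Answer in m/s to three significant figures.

1.20 m/s

v̄ = (1.456 + 0.952) / 2 = 1.204 m/s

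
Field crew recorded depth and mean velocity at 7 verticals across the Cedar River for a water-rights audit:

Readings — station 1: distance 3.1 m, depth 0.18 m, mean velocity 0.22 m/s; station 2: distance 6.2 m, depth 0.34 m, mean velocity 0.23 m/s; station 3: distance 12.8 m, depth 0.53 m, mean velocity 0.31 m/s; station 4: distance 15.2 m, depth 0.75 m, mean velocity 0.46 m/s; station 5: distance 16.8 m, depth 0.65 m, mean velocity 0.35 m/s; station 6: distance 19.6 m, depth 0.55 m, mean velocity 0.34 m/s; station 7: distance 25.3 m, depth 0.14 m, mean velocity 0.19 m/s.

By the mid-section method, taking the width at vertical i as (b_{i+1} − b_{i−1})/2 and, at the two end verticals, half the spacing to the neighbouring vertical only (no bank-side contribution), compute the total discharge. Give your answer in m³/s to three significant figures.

w_1 = (6.2 − 3.1)/2 = 1.55 m; q_1 = 0.22 × 0.18 × 1.55 = 0.06138 m³/s
w_2 = (12.8 − 3.1)/2 = 4.85 m; q_2 = 0.23 × 0.34 × 4.85 = 0.3793 m³/s
w_3 = (15.2 − 6.2)/2 = 4.5 m; q_3 = 0.31 × 0.53 × 4.5 = 0.7394 m³/s
w_4 = (16.8 − 12.8)/2 = 2 m; q_4 = 0.46 × 0.75 × 2 = 0.6900 m³/s
w_5 = (19.6 − 15.2)/2 = 2.2 m; q_5 = 0.35 × 0.65 × 2.2 = 0.5005 m³/s
w_6 = (25.3 − 16.8)/2 = 4.25 m; q_6 = 0.34 × 0.55 × 4.25 = 0.7948 m³/s
w_7 = (25.3 − 19.6)/2 = 2.85 m; q_7 = 0.19 × 0.14 × 2.85 = 0.07581 m³/s
Q = Σ qᵢ = 3.241 m³/s

3.24 m³/s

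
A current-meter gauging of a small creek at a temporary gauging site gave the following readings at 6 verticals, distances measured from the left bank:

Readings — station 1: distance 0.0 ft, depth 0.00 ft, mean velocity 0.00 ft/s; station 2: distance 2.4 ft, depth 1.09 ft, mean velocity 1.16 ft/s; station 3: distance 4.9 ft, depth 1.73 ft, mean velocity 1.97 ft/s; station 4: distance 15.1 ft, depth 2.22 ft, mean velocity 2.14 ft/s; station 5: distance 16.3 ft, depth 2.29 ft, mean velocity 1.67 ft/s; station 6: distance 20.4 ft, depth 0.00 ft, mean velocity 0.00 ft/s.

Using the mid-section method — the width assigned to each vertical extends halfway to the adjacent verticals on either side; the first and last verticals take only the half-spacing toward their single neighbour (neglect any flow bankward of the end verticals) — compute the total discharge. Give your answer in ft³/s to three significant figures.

62.0 ft³/s

w_2 = (4.9 − 0.0)/2 = 2.45 ft; q_2 = 1.16 × 1.09 × 2.45 = 3.098 ft³/s
w_3 = (15.1 − 2.4)/2 = 6.35 ft; q_3 = 1.97 × 1.73 × 6.35 = 21.64 ft³/s
w_4 = (16.3 − 4.9)/2 = 5.7 ft; q_4 = 2.14 × 2.22 × 5.7 = 27.08 ft³/s
w_5 = (20.4 − 15.1)/2 = 2.65 ft; q_5 = 1.67 × 2.29 × 2.65 = 10.13 ft³/s
Stations 1, 6 contribute zero (depth or velocity is 0).
Q = Σ qᵢ = 61.95 ft³/s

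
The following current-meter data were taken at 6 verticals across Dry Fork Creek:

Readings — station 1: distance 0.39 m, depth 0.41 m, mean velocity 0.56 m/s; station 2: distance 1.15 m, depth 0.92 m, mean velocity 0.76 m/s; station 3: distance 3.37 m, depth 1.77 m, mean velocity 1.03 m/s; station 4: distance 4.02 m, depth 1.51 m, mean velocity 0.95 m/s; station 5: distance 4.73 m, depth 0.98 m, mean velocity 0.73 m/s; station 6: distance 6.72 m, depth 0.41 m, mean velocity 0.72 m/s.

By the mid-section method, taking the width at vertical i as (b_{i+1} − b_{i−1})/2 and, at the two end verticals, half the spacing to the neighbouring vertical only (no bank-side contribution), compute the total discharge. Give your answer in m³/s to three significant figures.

5.98 m³/s

w_1 = (1.15 − 0.39)/2 = 0.38 m; q_1 = 0.56 × 0.41 × 0.38 = 0.08725 m³/s
w_2 = (3.37 − 0.39)/2 = 1.49 m; q_2 = 0.76 × 0.92 × 1.49 = 1.042 m³/s
w_3 = (4.02 − 1.15)/2 = 1.435 m; q_3 = 1.03 × 1.77 × 1.435 = 2.616 m³/s
w_4 = (4.73 − 3.37)/2 = 0.68 m; q_4 = 0.95 × 1.51 × 0.68 = 0.9755 m³/s
w_5 = (6.72 − 4.02)/2 = 1.35 m; q_5 = 0.73 × 0.98 × 1.35 = 0.9658 m³/s
w_6 = (6.72 − 4.73)/2 = 0.995 m; q_6 = 0.72 × 0.41 × 0.995 = 0.2937 m³/s
Q = Σ qᵢ = 5.980 m³/s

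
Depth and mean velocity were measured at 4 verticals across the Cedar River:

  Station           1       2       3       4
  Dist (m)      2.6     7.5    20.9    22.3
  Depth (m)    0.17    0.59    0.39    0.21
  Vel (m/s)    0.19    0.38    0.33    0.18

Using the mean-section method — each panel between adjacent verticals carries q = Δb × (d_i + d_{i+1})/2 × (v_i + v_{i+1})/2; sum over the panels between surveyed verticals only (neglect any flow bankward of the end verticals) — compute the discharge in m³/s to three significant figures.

Panel 1-2: Δb = 4.9 m, d̄ = (0.17+0.59)/2 = 0.38, v̄ = (0.19+0.38)/2 = 0.285 → q = 4.9×0.38×0.285 = 0.5307 m³/s
Panel 2-3: Δb = 13.4 m, d̄ = (0.59+0.39)/2 = 0.49, v̄ = (0.38+0.33)/2 = 0.355 → q = 13.4×0.49×0.355 = 2.331 m³/s
Panel 3-4: Δb = 1.4 m, d̄ = (0.39+0.21)/2 = 0.3, v̄ = (0.33+0.18)/2 = 0.255 → q = 1.4×0.3×0.255 = 0.1071 m³/s
Q = Σ q = 2.969 m³/s

2.97 m³/s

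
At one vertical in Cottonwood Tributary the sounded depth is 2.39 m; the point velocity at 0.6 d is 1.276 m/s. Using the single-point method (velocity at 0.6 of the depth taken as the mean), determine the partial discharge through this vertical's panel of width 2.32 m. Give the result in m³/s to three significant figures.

v̄ = v₀.₆ = 1.276 m/s
q = v̄ × d × w = 1.276 × 2.39 × 2.32 = 7.075 m³/s

7.08 m³/s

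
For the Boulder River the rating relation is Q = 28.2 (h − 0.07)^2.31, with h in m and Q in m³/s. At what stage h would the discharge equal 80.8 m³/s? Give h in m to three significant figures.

h − h₀ = (Q/C)^(1/b) = (80.8/28.2)^(1/2.31) = 1.577 m
h = 0.07 + 1.577 = 1.647 m

1.65 m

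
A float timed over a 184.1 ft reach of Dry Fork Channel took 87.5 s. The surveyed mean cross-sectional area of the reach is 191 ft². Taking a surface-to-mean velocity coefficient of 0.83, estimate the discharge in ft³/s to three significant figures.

334 ft³/s

v_surface = L / t̄ = 184.1 / 87.5 = 2.104 ft/s
v_mean = 0.83 × 2.104 = 1.746 ft/s
Q = A × v_mean = 191 × 1.746 = 333.5 ft³/s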